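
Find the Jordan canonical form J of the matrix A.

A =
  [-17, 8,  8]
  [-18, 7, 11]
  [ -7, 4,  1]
J_3(-3)

The characteristic polynomial is
  det(x·I − A) = x^3 + 9*x^2 + 27*x + 27 = (x + 3)^3

Eigenvalues and multiplicities (the geometric multiplicity of λ is n − rank(A − λI), which equals the number of Jordan blocks for λ):
  λ = -3: algebraic multiplicity = 3, geometric multiplicity = 1

Determining the block sizes for each eigenvalue:
  λ = -3: one block (gm = 1), so the single block has size am = 3 → block sizes [3]

Assembling the blocks gives a Jordan form
J =
  [-3,  1,  0]
  [ 0, -3,  1]
  [ 0,  0, -3]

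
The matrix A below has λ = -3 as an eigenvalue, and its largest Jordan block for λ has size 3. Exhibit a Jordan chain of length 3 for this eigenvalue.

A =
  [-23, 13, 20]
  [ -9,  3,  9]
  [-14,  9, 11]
A Jordan chain for λ = -3 of length 3:
v_1 = (3, 0, 3)ᵀ
v_2 = (-20, -9, -14)ᵀ
v_3 = (1, 0, 0)ᵀ

Let N = A − (-3)·I. We want v_3 with N^3 v_3 = 0 but N^2 v_3 ≠ 0; then v_{j-1} := N · v_j for j = 3, …, 2.

Pick v_3 = (1, 0, 0)ᵀ.
Then v_2 = N · v_3 = (-20, -9, -14)ᵀ.
Then v_1 = N · v_2 = (3, 0, 3)ᵀ.

Sanity check: (A − (-3)·I) v_1 = (0, 0, 0)ᵀ = 0. ✓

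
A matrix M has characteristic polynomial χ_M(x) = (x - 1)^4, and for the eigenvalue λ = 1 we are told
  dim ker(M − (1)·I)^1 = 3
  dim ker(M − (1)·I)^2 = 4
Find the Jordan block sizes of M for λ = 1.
Block sizes for λ = 1: [2, 1, 1]

From the dimensions of kernels of powers, the number of Jordan blocks of size at least j is d_j − d_{j−1} where d_j = dim ker(N^j) (with d_0 = 0). Computing the differences gives [3, 1].
The number of blocks of size exactly k is (#blocks of size ≥ k) − (#blocks of size ≥ k + 1), so the partition is: 2 block(s) of size 1, 1 block(s) of size 2.
In nonincreasing order the block sizes are [2, 1, 1].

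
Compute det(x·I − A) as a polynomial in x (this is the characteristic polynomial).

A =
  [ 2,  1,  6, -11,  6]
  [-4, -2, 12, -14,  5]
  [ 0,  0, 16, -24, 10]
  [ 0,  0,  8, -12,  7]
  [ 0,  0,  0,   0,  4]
x^5 - 8*x^4 + 16*x^3

Expanding det(x·I − A) (e.g. by cofactor expansion or by noting that A is similar to its Jordan form J, which has the same characteristic polynomial as A) gives
  χ_A(x) = x^5 - 8*x^4 + 16*x^3
which factors as x^3*(x - 4)^2. The eigenvalues (with algebraic multiplicities) are λ = 0 with multiplicity 3, λ = 4 with multiplicity 2.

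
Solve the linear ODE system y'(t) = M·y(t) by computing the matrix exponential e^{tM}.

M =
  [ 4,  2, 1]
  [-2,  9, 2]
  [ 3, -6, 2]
e^{tM} =
  [-t*exp(5*t) + exp(5*t), 2*t*exp(5*t), t*exp(5*t)]
  [-2*t*exp(5*t), 4*t*exp(5*t) + exp(5*t), 2*t*exp(5*t)]
  [3*t*exp(5*t), -6*t*exp(5*t), -3*t*exp(5*t) + exp(5*t)]

Strategy: write M = P · J · P⁻¹ where J is a Jordan canonical form, so e^{tM} = P · e^{tJ} · P⁻¹, and e^{tJ} can be computed block-by-block.

M has Jordan form
J =
  [5, 1, 0]
  [0, 5, 0]
  [0, 0, 5]
(up to reordering of blocks).

Per-block formulas:
  For a 2×2 Jordan block J_2(5): exp(t · J_2(5)) = e^(5t)·(I + t·N), where N is the 2×2 nilpotent shift.
  For a 1×1 block at λ = 5: exp(t · [5]) = [e^(5t)].

After assembling e^{tJ} and conjugating by P, we get:

e^{tM} =
  [-t*exp(5*t) + exp(5*t), 2*t*exp(5*t), t*exp(5*t)]
  [-2*t*exp(5*t), 4*t*exp(5*t) + exp(5*t), 2*t*exp(5*t)]
  [3*t*exp(5*t), -6*t*exp(5*t), -3*t*exp(5*t) + exp(5*t)]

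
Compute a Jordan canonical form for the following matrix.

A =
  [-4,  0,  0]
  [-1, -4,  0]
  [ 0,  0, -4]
J_2(-4) ⊕ J_1(-4)

The characteristic polynomial is
  det(x·I − A) = x^3 + 12*x^2 + 48*x + 64 = (x + 4)^3

Eigenvalues and multiplicities (the geometric multiplicity of λ is n − rank(A − λI), which equals the number of Jordan blocks for λ):
  λ = -4: algebraic multiplicity = 3, geometric multiplicity = 2

Determining the block sizes for each eigenvalue:
  λ = -4: 2 blocks summing to 3 forces exactly one block of size 2 and the rest size 1 → block sizes [2, 1]

Assembling the blocks gives a Jordan form
J =
  [-4,  1,  0]
  [ 0, -4,  0]
  [ 0,  0, -4]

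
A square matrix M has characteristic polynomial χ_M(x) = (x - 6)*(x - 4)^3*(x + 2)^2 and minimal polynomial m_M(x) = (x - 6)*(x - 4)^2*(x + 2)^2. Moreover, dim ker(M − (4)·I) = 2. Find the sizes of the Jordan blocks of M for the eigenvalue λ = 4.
Block sizes for λ = 4: [2, 1]

Step 1 — from the characteristic polynomial, algebraic multiplicity of λ = 4 is 3. From dim ker(M − (4)·I) = 2, there are exactly 2 Jordan blocks for λ = 4.
Step 2 — from the minimal polynomial, the factor (x − 4)^2 tells us the largest block for λ = 4 has size 2.
Step 3 — with total size 3, 2 blocks, and largest block 2, the block sizes (in nonincreasing order) are [2, 1].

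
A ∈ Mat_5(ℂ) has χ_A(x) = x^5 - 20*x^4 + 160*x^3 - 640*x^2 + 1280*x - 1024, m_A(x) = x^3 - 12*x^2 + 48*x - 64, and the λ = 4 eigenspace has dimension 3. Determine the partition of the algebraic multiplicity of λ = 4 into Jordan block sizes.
Block sizes for λ = 4: [3, 1, 1]

Step 1 — from the characteristic polynomial, algebraic multiplicity of λ = 4 is 5. From dim ker(A − (4)·I) = 3, there are exactly 3 Jordan blocks for λ = 4.
Step 2 — from the minimal polynomial, the factor (x − 4)^3 tells us the largest block for λ = 4 has size 3.
Step 3 — with total size 5, 3 blocks, and largest block 3, the block sizes (in nonincreasing order) are [3, 1, 1].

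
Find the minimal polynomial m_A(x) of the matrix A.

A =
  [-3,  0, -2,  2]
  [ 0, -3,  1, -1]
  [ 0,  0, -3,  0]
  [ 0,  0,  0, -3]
x^2 + 6*x + 9

The characteristic polynomial is χ_A(x) = (x + 3)^4, so the eigenvalues are known. The minimal polynomial is
  m_A(x) = Π_λ (x − λ)^{k_λ}
where k_λ is the size of the *largest* Jordan block for λ (equivalently, the smallest k with (A − λI)^k v = 0 for every generalised eigenvector v of λ).

  λ = -3: largest Jordan block has size 2, contributing (x + 3)^2

So m_A(x) = (x + 3)^2 = x^2 + 6*x + 9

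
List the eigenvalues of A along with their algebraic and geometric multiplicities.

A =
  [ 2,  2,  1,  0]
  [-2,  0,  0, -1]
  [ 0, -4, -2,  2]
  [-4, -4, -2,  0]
λ = 0: alg = 4, geom = 2

Step 1 — factor the characteristic polynomial to read off the algebraic multiplicities:
  χ_A(x) = x^4

Step 2 — compute geometric multiplicities via the rank-nullity identity g(λ) = n − rank(A − λI):
  rank(A − (0)·I) = 2, so dim ker(A − (0)·I) = n − 2 = 2

Summary:
  λ = 0: algebraic multiplicity = 4, geometric multiplicity = 2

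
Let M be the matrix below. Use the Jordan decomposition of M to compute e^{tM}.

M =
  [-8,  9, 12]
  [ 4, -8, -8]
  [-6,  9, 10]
e^{tM} =
  [-6*t*exp(-2*t) + exp(-2*t), 9*t*exp(-2*t), 12*t*exp(-2*t)]
  [4*t*exp(-2*t), -6*t*exp(-2*t) + exp(-2*t), -8*t*exp(-2*t)]
  [-6*t*exp(-2*t), 9*t*exp(-2*t), 12*t*exp(-2*t) + exp(-2*t)]

Strategy: write M = P · J · P⁻¹ where J is a Jordan canonical form, so e^{tM} = P · e^{tJ} · P⁻¹, and e^{tJ} can be computed block-by-block.

M has Jordan form
J =
  [-2,  1,  0]
  [ 0, -2,  0]
  [ 0,  0, -2]
(up to reordering of blocks).

Per-block formulas:
  For a 2×2 Jordan block J_2(-2): exp(t · J_2(-2)) = e^(-2t)·(I + t·N), where N is the 2×2 nilpotent shift.
  For a 1×1 block at λ = -2: exp(t · [-2]) = [e^(-2t)].

After assembling e^{tJ} and conjugating by P, we get:

e^{tM} =
  [-6*t*exp(-2*t) + exp(-2*t), 9*t*exp(-2*t), 12*t*exp(-2*t)]
  [4*t*exp(-2*t), -6*t*exp(-2*t) + exp(-2*t), -8*t*exp(-2*t)]
  [-6*t*exp(-2*t), 9*t*exp(-2*t), 12*t*exp(-2*t) + exp(-2*t)]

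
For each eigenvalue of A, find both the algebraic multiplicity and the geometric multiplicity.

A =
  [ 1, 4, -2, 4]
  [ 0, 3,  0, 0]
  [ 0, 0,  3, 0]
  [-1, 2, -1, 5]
λ = 3: alg = 4, geom = 3

Step 1 — factor the characteristic polynomial to read off the algebraic multiplicities:
  χ_A(x) = (x - 3)^4

Step 2 — compute geometric multiplicities via the rank-nullity identity g(λ) = n − rank(A − λI):
  rank(A − (3)·I) = 1, so dim ker(A − (3)·I) = n − 1 = 3

Summary:
  λ = 3: algebraic multiplicity = 4, geometric multiplicity = 3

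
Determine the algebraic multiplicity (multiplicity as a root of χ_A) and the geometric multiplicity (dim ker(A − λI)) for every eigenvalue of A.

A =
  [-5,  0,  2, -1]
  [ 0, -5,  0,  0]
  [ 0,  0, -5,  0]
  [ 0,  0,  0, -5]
λ = -5: alg = 4, geom = 3

Step 1 — factor the characteristic polynomial to read off the algebraic multiplicities:
  χ_A(x) = (x + 5)^4

Step 2 — compute geometric multiplicities via the rank-nullity identity g(λ) = n − rank(A − λI):
  rank(A − (-5)·I) = 1, so dim ker(A − (-5)·I) = n − 1 = 3

Summary:
  λ = -5: algebraic multiplicity = 4, geometric multiplicity = 3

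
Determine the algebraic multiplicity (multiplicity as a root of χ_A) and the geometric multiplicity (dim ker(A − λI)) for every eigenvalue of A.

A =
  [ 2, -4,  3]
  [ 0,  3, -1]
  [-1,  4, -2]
λ = 1: alg = 3, geom = 1

Step 1 — factor the characteristic polynomial to read off the algebraic multiplicities:
  χ_A(x) = (x - 1)^3

Step 2 — compute geometric multiplicities via the rank-nullity identity g(λ) = n − rank(A − λI):
  rank(A − (1)·I) = 2, so dim ker(A − (1)·I) = n − 2 = 1

Summary:
  λ = 1: algebraic multiplicity = 3, geometric multiplicity = 1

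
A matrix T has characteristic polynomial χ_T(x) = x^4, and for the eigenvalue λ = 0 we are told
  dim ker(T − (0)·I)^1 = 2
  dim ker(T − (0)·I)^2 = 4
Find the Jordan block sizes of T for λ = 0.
Block sizes for λ = 0: [2, 2]

From the dimensions of kernels of powers, the number of Jordan blocks of size at least j is d_j − d_{j−1} where d_j = dim ker(N^j) (with d_0 = 0). Computing the differences gives [2, 2].
The number of blocks of size exactly k is (#blocks of size ≥ k) − (#blocks of size ≥ k + 1), so the partition is: 2 block(s) of size 2.
In nonincreasing order the block sizes are [2, 2].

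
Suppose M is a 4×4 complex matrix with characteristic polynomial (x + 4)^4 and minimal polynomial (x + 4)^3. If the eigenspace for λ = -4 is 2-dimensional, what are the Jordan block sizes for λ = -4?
Block sizes for λ = -4: [3, 1]

Step 1 — from the characteristic polynomial, algebraic multiplicity of λ = -4 is 4. From dim ker(M − (-4)·I) = 2, there are exactly 2 Jordan blocks for λ = -4.
Step 2 — from the minimal polynomial, the factor (x + 4)^3 tells us the largest block for λ = -4 has size 3.
Step 3 — with total size 4, 2 blocks, and largest block 3, the block sizes (in nonincreasing order) are [3, 1].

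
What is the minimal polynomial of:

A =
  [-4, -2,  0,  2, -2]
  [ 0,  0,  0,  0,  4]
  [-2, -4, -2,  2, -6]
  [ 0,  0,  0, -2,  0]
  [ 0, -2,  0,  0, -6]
x^2 + 6*x + 8

The characteristic polynomial is χ_A(x) = (x + 2)^3*(x + 4)^2, so the eigenvalues are known. The minimal polynomial is
  m_A(x) = Π_λ (x − λ)^{k_λ}
where k_λ is the size of the *largest* Jordan block for λ (equivalently, the smallest k with (A − λI)^k v = 0 for every generalised eigenvector v of λ).

  λ = -4: largest Jordan block has size 1, contributing (x + 4)
  λ = -2: largest Jordan block has size 1, contributing (x + 2)

So m_A(x) = (x + 2)*(x + 4) = x^2 + 6*x + 8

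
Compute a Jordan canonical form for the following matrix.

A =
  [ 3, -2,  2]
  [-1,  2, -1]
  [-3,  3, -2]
J_2(1) ⊕ J_1(1)

The characteristic polynomial is
  det(x·I − A) = x^3 - 3*x^2 + 3*x - 1 = (x - 1)^3

Eigenvalues and multiplicities (the geometric multiplicity of λ is n − rank(A − λI), which equals the number of Jordan blocks for λ):
  λ = 1: algebraic multiplicity = 3, geometric multiplicity = 2

Determining the block sizes for each eigenvalue:
  λ = 1: 2 blocks summing to 3 forces exactly one block of size 2 and the rest size 1 → block sizes [2, 1]

Assembling the blocks gives a Jordan form
J =
  [1, 1, 0]
  [0, 1, 0]
  [0, 0, 1]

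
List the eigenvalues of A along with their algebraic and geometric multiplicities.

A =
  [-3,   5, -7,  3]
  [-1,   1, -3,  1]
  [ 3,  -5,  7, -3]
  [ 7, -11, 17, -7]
λ = -2: alg = 1, geom = 1; λ = 0: alg = 3, geom = 2

Step 1 — factor the characteristic polynomial to read off the algebraic multiplicities:
  χ_A(x) = x^3*(x + 2)

Step 2 — compute geometric multiplicities via the rank-nullity identity g(λ) = n − rank(A − λI):
  rank(A − (-2)·I) = 3, so dim ker(A − (-2)·I) = n − 3 = 1
  rank(A − (0)·I) = 2, so dim ker(A − (0)·I) = n − 2 = 2

Summary:
  λ = -2: algebraic multiplicity = 1, geometric multiplicity = 1
  λ = 0: algebraic multiplicity = 3, geometric multiplicity = 2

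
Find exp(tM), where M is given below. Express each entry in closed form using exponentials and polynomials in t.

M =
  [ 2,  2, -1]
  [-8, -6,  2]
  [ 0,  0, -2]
e^{tM} =
  [4*t*exp(-2*t) + exp(-2*t), 2*t*exp(-2*t), -t*exp(-2*t)]
  [-8*t*exp(-2*t), -4*t*exp(-2*t) + exp(-2*t), 2*t*exp(-2*t)]
  [0, 0, exp(-2*t)]

Strategy: write M = P · J · P⁻¹ where J is a Jordan canonical form, so e^{tM} = P · e^{tJ} · P⁻¹, and e^{tJ} can be computed block-by-block.

M has Jordan form
J =
  [-2,  1,  0]
  [ 0, -2,  0]
  [ 0,  0, -2]
(up to reordering of blocks).

Per-block formulas:
  For a 2×2 Jordan block J_2(-2): exp(t · J_2(-2)) = e^(-2t)·(I + t·N), where N is the 2×2 nilpotent shift.
  For a 1×1 block at λ = -2: exp(t · [-2]) = [e^(-2t)].

After assembling e^{tJ} and conjugating by P, we get:

e^{tM} =
  [4*t*exp(-2*t) + exp(-2*t), 2*t*exp(-2*t), -t*exp(-2*t)]
  [-8*t*exp(-2*t), -4*t*exp(-2*t) + exp(-2*t), 2*t*exp(-2*t)]
  [0, 0, exp(-2*t)]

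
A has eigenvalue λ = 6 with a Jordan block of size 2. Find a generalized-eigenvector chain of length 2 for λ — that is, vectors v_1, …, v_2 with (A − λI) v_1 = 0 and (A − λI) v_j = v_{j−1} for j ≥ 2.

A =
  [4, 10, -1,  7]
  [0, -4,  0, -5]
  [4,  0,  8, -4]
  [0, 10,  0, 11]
A Jordan chain for λ = 6 of length 2:
v_1 = (-2, 0, 4, 0)ᵀ
v_2 = (1, 0, 0, 0)ᵀ

Let N = A − (6)·I. We want v_2 with N^2 v_2 = 0 but N^1 v_2 ≠ 0; then v_{j-1} := N · v_j for j = 2, …, 2.

Pick v_2 = (1, 0, 0, 0)ᵀ.
Then v_1 = N · v_2 = (-2, 0, 4, 0)ᵀ.

Sanity check: (A − (6)·I) v_1 = (0, 0, 0, 0)ᵀ = 0. ✓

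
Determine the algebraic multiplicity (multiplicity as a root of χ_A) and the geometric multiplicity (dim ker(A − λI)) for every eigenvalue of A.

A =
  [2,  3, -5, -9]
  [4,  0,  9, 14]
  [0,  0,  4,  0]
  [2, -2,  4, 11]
λ = 4: alg = 3, geom = 1; λ = 5: alg = 1, geom = 1

Step 1 — factor the characteristic polynomial to read off the algebraic multiplicities:
  χ_A(x) = (x - 5)*(x - 4)^3

Step 2 — compute geometric multiplicities via the rank-nullity identity g(λ) = n − rank(A − λI):
  rank(A − (4)·I) = 3, so dim ker(A − (4)·I) = n − 3 = 1
  rank(A − (5)·I) = 3, so dim ker(A − (5)·I) = n − 3 = 1

Summary:
  λ = 4: algebraic multiplicity = 3, geometric multiplicity = 1
  λ = 5: algebraic multiplicity = 1, geometric multiplicity = 1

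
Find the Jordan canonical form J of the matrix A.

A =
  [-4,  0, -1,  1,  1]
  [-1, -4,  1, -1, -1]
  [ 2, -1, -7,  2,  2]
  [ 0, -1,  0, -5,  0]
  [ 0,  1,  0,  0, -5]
J_3(-5) ⊕ J_1(-5) ⊕ J_1(-5)

The characteristic polynomial is
  det(x·I − A) = x^5 + 25*x^4 + 250*x^3 + 1250*x^2 + 3125*x + 3125 = (x + 5)^5

Eigenvalues and multiplicities (the geometric multiplicity of λ is n − rank(A − λI), which equals the number of Jordan blocks for λ):
  λ = -5: algebraic multiplicity = 5, geometric multiplicity = 3

Determining the block sizes for each eigenvalue:
  λ = -5: with am = 5 and gm = 3, the partition is not yet determined (e.g. several partitions of 5 into 3 parts exist). Let N = A − (-5)·I. Computing rank(N^1) = 2, rank(N^2) = 1, rank(N^3) = 0; the number of blocks of size ≥ j is rank(N^{j−1}) − rank(N^j), giving [3, 1, 1]. So we have 1 block(s) of size 3, 2 block(s) of size 1 → block sizes [3, 1, 1]

Assembling the blocks gives a Jordan form
J =
  [-5,  1,  0,  0,  0]
  [ 0, -5,  1,  0,  0]
  [ 0,  0, -5,  0,  0]
  [ 0,  0,  0, -5,  0]
  [ 0,  0,  0,  0, -5]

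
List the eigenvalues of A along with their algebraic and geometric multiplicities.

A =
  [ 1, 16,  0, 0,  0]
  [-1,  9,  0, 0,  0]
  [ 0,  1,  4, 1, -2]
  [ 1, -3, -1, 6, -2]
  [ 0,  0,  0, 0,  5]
λ = 5: alg = 5, geom = 3

Step 1 — factor the characteristic polynomial to read off the algebraic multiplicities:
  χ_A(x) = (x - 5)^5

Step 2 — compute geometric multiplicities via the rank-nullity identity g(λ) = n − rank(A − λI):
  rank(A − (5)·I) = 2, so dim ker(A − (5)·I) = n − 2 = 3

Summary:
  λ = 5: algebraic multiplicity = 5, geometric multiplicity = 3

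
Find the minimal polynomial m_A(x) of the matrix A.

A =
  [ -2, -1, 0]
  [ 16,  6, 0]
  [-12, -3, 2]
x^2 - 4*x + 4

The characteristic polynomial is χ_A(x) = (x - 2)^3, so the eigenvalues are known. The minimal polynomial is
  m_A(x) = Π_λ (x − λ)^{k_λ}
where k_λ is the size of the *largest* Jordan block for λ (equivalently, the smallest k with (A − λI)^k v = 0 for every generalised eigenvector v of λ).

  λ = 2: largest Jordan block has size 2, contributing (x − 2)^2

So m_A(x) = (x - 2)^2 = x^2 - 4*x + 4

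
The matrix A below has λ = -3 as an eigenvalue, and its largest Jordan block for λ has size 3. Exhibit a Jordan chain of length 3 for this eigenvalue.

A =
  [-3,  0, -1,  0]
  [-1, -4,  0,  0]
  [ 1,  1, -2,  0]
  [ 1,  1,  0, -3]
A Jordan chain for λ = -3 of length 3:
v_1 = (-1, 1, 0, -1)ᵀ
v_2 = (0, -1, 1, 1)ᵀ
v_3 = (1, 0, 0, 0)ᵀ

Let N = A − (-3)·I. We want v_3 with N^3 v_3 = 0 but N^2 v_3 ≠ 0; then v_{j-1} := N · v_j for j = 3, …, 2.

Pick v_3 = (1, 0, 0, 0)ᵀ.
Then v_2 = N · v_3 = (0, -1, 1, 1)ᵀ.
Then v_1 = N · v_2 = (-1, 1, 0, -1)ᵀ.

Sanity check: (A − (-3)·I) v_1 = (0, 0, 0, 0)ᵀ = 0. ✓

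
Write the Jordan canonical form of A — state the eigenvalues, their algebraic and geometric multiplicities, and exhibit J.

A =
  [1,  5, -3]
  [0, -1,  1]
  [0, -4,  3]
J_3(1)

The characteristic polynomial is
  det(x·I − A) = x^3 - 3*x^2 + 3*x - 1 = (x - 1)^3

Eigenvalues and multiplicities (the geometric multiplicity of λ is n − rank(A − λI), which equals the number of Jordan blocks for λ):
  λ = 1: algebraic multiplicity = 3, geometric multiplicity = 1

Determining the block sizes for each eigenvalue:
  λ = 1: one block (gm = 1), so the single block has size am = 3 → block sizes [3]

Assembling the blocks gives a Jordan form
J =
  [1, 1, 0]
  [0, 1, 1]
  [0, 0, 1]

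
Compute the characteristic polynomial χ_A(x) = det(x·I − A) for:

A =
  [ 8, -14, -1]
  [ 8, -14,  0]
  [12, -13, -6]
x^3 + 12*x^2 + 48*x + 64

Expanding det(x·I − A) (e.g. by cofactor expansion or by noting that A is similar to its Jordan form J, which has the same characteristic polynomial as A) gives
  χ_A(x) = x^3 + 12*x^2 + 48*x + 64
which factors as (x + 4)^3. The eigenvalues (with algebraic multiplicities) are λ = -4 with multiplicity 3.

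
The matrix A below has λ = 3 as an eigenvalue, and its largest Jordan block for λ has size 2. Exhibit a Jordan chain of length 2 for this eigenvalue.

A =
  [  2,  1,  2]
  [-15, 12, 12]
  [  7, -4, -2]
A Jordan chain for λ = 3 of length 2:
v_1 = (1, 3, -1)ᵀ
v_2 = (1, 2, 0)ᵀ

Let N = A − (3)·I. We want v_2 with N^2 v_2 = 0 but N^1 v_2 ≠ 0; then v_{j-1} := N · v_j for j = 2, …, 2.

Pick v_2 = (1, 2, 0)ᵀ.
Then v_1 = N · v_2 = (1, 3, -1)ᵀ.

Sanity check: (A − (3)·I) v_1 = (0, 0, 0)ᵀ = 0. ✓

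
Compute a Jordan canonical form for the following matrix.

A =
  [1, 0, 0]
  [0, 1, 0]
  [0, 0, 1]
J_1(1) ⊕ J_1(1) ⊕ J_1(1)

The characteristic polynomial is
  det(x·I − A) = x^3 - 3*x^2 + 3*x - 1 = (x - 1)^3

Eigenvalues and multiplicities (the geometric multiplicity of λ is n − rank(A − λI), which equals the number of Jordan blocks for λ):
  λ = 1: algebraic multiplicity = 3, geometric multiplicity = 3

Determining the block sizes for each eigenvalue:
  λ = 1: gm = am = 3, so every block has size 1 → block sizes [1, 1, 1]

Assembling the blocks gives a Jordan form
J =
  [1, 0, 0]
  [0, 1, 0]
  [0, 0, 1]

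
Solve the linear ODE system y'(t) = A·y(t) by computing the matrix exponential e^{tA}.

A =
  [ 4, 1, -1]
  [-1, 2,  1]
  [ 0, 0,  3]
e^{tA} =
  [t*exp(3*t) + exp(3*t), t*exp(3*t), -t*exp(3*t)]
  [-t*exp(3*t), -t*exp(3*t) + exp(3*t), t*exp(3*t)]
  [0, 0, exp(3*t)]

Strategy: write A = P · J · P⁻¹ where J is a Jordan canonical form, so e^{tA} = P · e^{tJ} · P⁻¹, and e^{tJ} can be computed block-by-block.

A has Jordan form
J =
  [3, 1, 0]
  [0, 3, 0]
  [0, 0, 3]
(up to reordering of blocks).

Per-block formulas:
  For a 1×1 block at λ = 3: exp(t · [3]) = [e^(3t)].
  For a 2×2 Jordan block J_2(3): exp(t · J_2(3)) = e^(3t)·(I + t·N), where N is the 2×2 nilpotent shift.

After assembling e^{tJ} and conjugating by P, we get:

e^{tA} =
  [t*exp(3*t) + exp(3*t), t*exp(3*t), -t*exp(3*t)]
  [-t*exp(3*t), -t*exp(3*t) + exp(3*t), t*exp(3*t)]
  [0, 0, exp(3*t)]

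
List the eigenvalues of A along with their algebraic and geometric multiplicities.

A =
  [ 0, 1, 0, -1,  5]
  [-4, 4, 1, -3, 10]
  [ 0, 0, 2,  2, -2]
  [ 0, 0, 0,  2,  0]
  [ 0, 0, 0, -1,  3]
λ = 2: alg = 4, geom = 2; λ = 3: alg = 1, geom = 1

Step 1 — factor the characteristic polynomial to read off the algebraic multiplicities:
  χ_A(x) = (x - 3)*(x - 2)^4

Step 2 — compute geometric multiplicities via the rank-nullity identity g(λ) = n − rank(A − λI):
  rank(A − (2)·I) = 3, so dim ker(A − (2)·I) = n − 3 = 2
  rank(A − (3)·I) = 4, so dim ker(A − (3)·I) = n − 4 = 1

Summary:
  λ = 2: algebraic multiplicity = 4, geometric multiplicity = 2
  λ = 3: algebraic multiplicity = 1, geometric multiplicity = 1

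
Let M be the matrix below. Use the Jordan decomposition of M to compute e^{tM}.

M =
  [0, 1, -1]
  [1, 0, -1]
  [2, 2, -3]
e^{tM} =
  [t*exp(-t) + exp(-t), t*exp(-t), -t*exp(-t)]
  [t*exp(-t), t*exp(-t) + exp(-t), -t*exp(-t)]
  [2*t*exp(-t), 2*t*exp(-t), -2*t*exp(-t) + exp(-t)]

Strategy: write M = P · J · P⁻¹ where J is a Jordan canonical form, so e^{tM} = P · e^{tJ} · P⁻¹, and e^{tJ} can be computed block-by-block.

M has Jordan form
J =
  [-1,  1,  0]
  [ 0, -1,  0]
  [ 0,  0, -1]
(up to reordering of blocks).

Per-block formulas:
  For a 1×1 block at λ = -1: exp(t · [-1]) = [e^(-1t)].
  For a 2×2 Jordan block J_2(-1): exp(t · J_2(-1)) = e^(-1t)·(I + t·N), where N is the 2×2 nilpotent shift.

After assembling e^{tJ} and conjugating by P, we get:

e^{tM} =
  [t*exp(-t) + exp(-t), t*exp(-t), -t*exp(-t)]
  [t*exp(-t), t*exp(-t) + exp(-t), -t*exp(-t)]
  [2*t*exp(-t), 2*t*exp(-t), -2*t*exp(-t) + exp(-t)]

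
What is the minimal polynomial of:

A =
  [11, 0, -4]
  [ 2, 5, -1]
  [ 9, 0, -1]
x^3 - 15*x^2 + 75*x - 125

The characteristic polynomial is χ_A(x) = (x - 5)^3, so the eigenvalues are known. The minimal polynomial is
  m_A(x) = Π_λ (x − λ)^{k_λ}
where k_λ is the size of the *largest* Jordan block for λ (equivalently, the smallest k with (A − λI)^k v = 0 for every generalised eigenvector v of λ).

  λ = 5: largest Jordan block has size 3, contributing (x − 5)^3

So m_A(x) = (x - 5)^3 = x^3 - 15*x^2 + 75*x - 125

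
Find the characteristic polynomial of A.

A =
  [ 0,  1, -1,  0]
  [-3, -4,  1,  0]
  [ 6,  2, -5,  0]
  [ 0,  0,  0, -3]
x^4 + 12*x^3 + 54*x^2 + 108*x + 81

Expanding det(x·I − A) (e.g. by cofactor expansion or by noting that A is similar to its Jordan form J, which has the same characteristic polynomial as A) gives
  χ_A(x) = x^4 + 12*x^3 + 54*x^2 + 108*x + 81
which factors as (x + 3)^4. The eigenvalues (with algebraic multiplicities) are λ = -3 with multiplicity 4.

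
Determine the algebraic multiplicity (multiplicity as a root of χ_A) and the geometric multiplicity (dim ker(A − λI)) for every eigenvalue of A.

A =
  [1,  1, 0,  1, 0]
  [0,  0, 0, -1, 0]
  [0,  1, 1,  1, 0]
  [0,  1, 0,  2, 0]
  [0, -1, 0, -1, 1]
λ = 1: alg = 5, geom = 4

Step 1 — factor the characteristic polynomial to read off the algebraic multiplicities:
  χ_A(x) = (x - 1)^5

Step 2 — compute geometric multiplicities via the rank-nullity identity g(λ) = n − rank(A − λI):
  rank(A − (1)·I) = 1, so dim ker(A − (1)·I) = n − 1 = 4

Summary:
  λ = 1: algebraic multiplicity = 5, geometric multiplicity = 4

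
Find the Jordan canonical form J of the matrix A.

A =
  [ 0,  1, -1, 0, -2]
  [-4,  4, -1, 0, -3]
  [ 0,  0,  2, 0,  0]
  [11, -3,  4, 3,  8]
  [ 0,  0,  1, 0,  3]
J_2(2) ⊕ J_1(2) ⊕ J_1(3) ⊕ J_1(3)

The characteristic polynomial is
  det(x·I − A) = x^5 - 12*x^4 + 57*x^3 - 134*x^2 + 156*x - 72 = (x - 3)^2*(x - 2)^3

Eigenvalues and multiplicities (the geometric multiplicity of λ is n − rank(A − λI), which equals the number of Jordan blocks for λ):
  λ = 2: algebraic multiplicity = 3, geometric multiplicity = 2
  λ = 3: algebraic multiplicity = 2, geometric multiplicity = 2

Determining the block sizes for each eigenvalue:
  λ = 2: 2 blocks summing to 3 forces exactly one block of size 2 and the rest size 1 → block sizes [2, 1]
  λ = 3: gm = am = 2, so every block has size 1 → block sizes [1, 1]

Assembling the blocks gives a Jordan form
J =
  [2, 1, 0, 0, 0]
  [0, 2, 0, 0, 0]
  [0, 0, 2, 0, 0]
  [0, 0, 0, 3, 0]
  [0, 0, 0, 0, 3]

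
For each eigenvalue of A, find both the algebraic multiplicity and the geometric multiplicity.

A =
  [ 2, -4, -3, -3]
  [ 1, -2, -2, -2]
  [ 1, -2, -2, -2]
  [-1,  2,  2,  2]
λ = 0: alg = 4, geom = 2

Step 1 — factor the characteristic polynomial to read off the algebraic multiplicities:
  χ_A(x) = x^4

Step 2 — compute geometric multiplicities via the rank-nullity identity g(λ) = n − rank(A − λI):
  rank(A − (0)·I) = 2, so dim ker(A − (0)·I) = n − 2 = 2

Summary:
  λ = 0: algebraic multiplicity = 4, geometric multiplicity = 2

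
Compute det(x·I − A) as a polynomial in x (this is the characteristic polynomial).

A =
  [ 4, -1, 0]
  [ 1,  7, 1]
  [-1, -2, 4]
x^3 - 15*x^2 + 75*x - 125

Expanding det(x·I − A) (e.g. by cofactor expansion or by noting that A is similar to its Jordan form J, which has the same characteristic polynomial as A) gives
  χ_A(x) = x^3 - 15*x^2 + 75*x - 125
which factors as (x - 5)^3. The eigenvalues (with algebraic multiplicities) are λ = 5 with multiplicity 3.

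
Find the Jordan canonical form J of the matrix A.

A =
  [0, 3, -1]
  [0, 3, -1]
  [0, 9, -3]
J_2(0) ⊕ J_1(0)

The characteristic polynomial is
  det(x·I − A) = x^3

Eigenvalues and multiplicities (the geometric multiplicity of λ is n − rank(A − λI), which equals the number of Jordan blocks for λ):
  λ = 0: algebraic multiplicity = 3, geometric multiplicity = 2

Determining the block sizes for each eigenvalue:
  λ = 0: 2 blocks summing to 3 forces exactly one block of size 2 and the rest size 1 → block sizes [2, 1]

Assembling the blocks gives a Jordan form
J =
  [0, 1, 0]
  [0, 0, 0]
  [0, 0, 0]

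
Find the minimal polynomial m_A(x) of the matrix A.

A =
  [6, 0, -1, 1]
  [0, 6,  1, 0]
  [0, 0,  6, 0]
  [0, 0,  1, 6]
x^3 - 18*x^2 + 108*x - 216

The characteristic polynomial is χ_A(x) = (x - 6)^4, so the eigenvalues are known. The minimal polynomial is
  m_A(x) = Π_λ (x − λ)^{k_λ}
where k_λ is the size of the *largest* Jordan block for λ (equivalently, the smallest k with (A − λI)^k v = 0 for every generalised eigenvector v of λ).

  λ = 6: largest Jordan block has size 3, contributing (x − 6)^3

So m_A(x) = (x - 6)^3 = x^3 - 18*x^2 + 108*x - 216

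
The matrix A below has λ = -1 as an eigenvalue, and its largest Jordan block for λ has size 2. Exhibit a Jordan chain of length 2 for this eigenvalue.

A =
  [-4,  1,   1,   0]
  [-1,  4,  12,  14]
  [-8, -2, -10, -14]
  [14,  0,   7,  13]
A Jordan chain for λ = -1 of length 2:
v_1 = (1, 5, -2, 0)ᵀ
v_2 = (0, 1, 0, 0)ᵀ

Let N = A − (-1)·I. We want v_2 with N^2 v_2 = 0 but N^1 v_2 ≠ 0; then v_{j-1} := N · v_j for j = 2, …, 2.

Pick v_2 = (0, 1, 0, 0)ᵀ.
Then v_1 = N · v_2 = (1, 5, -2, 0)ᵀ.

Sanity check: (A − (-1)·I) v_1 = (0, 0, 0, 0)ᵀ = 0. ✓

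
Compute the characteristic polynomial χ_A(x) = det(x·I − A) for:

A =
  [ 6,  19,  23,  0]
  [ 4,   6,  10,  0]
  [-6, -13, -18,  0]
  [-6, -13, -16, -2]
x^4 + 8*x^3 + 24*x^2 + 32*x + 16

Expanding det(x·I − A) (e.g. by cofactor expansion or by noting that A is similar to its Jordan form J, which has the same characteristic polynomial as A) gives
  χ_A(x) = x^4 + 8*x^3 + 24*x^2 + 32*x + 16
which factors as (x + 2)^4. The eigenvalues (with algebraic multiplicities) are λ = -2 with multiplicity 4.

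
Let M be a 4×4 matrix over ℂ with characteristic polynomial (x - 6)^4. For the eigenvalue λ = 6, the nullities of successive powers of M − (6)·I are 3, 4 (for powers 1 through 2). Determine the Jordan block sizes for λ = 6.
Block sizes for λ = 6: [2, 1, 1]

From the dimensions of kernels of powers, the number of Jordan blocks of size at least j is d_j − d_{j−1} where d_j = dim ker(N^j) (with d_0 = 0). Computing the differences gives [3, 1].
The number of blocks of size exactly k is (#blocks of size ≥ k) − (#blocks of size ≥ k + 1), so the partition is: 2 block(s) of size 1, 1 block(s) of size 2.
In nonincreasing order the block sizes are [2, 1, 1].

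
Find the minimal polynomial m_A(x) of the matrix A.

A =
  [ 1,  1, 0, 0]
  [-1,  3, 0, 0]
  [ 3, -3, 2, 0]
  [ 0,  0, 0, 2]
x^2 - 4*x + 4

The characteristic polynomial is χ_A(x) = (x - 2)^4, so the eigenvalues are known. The minimal polynomial is
  m_A(x) = Π_λ (x − λ)^{k_λ}
where k_λ is the size of the *largest* Jordan block for λ (equivalently, the smallest k with (A − λI)^k v = 0 for every generalised eigenvector v of λ).

  λ = 2: largest Jordan block has size 2, contributing (x − 2)^2

So m_A(x) = (x - 2)^2 = x^2 - 4*x + 4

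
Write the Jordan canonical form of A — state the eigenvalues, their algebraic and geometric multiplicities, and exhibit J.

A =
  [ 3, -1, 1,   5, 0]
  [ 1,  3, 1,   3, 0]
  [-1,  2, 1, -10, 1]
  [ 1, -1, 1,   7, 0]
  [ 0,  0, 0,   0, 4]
J_1(2) ⊕ J_3(4) ⊕ J_1(4)

The characteristic polynomial is
  det(x·I − A) = x^5 - 18*x^4 + 128*x^3 - 448*x^2 + 768*x - 512 = (x - 4)^4*(x - 2)

Eigenvalues and multiplicities (the geometric multiplicity of λ is n − rank(A − λI), which equals the number of Jordan blocks for λ):
  λ = 2: algebraic multiplicity = 1, geometric multiplicity = 1
  λ = 4: algebraic multiplicity = 4, geometric multiplicity = 2

Determining the block sizes for each eigenvalue:
  λ = 2: one block (gm = 1), so the single block has size am = 1 → block sizes [1]
  λ = 4: with am = 4 and gm = 2, the partition is not yet determined (e.g. several partitions of 4 into 2 parts exist). Let N = A − (4)·I. Computing rank(N^1) = 3, rank(N^2) = 2, rank(N^3) = 1; the number of blocks of size ≥ j is rank(N^{j−1}) − rank(N^j), giving [2, 1, 1]. So we have 1 block(s) of size 3, 1 block(s) of size 1 → block sizes [3, 1]

Assembling the blocks gives a Jordan form
J =
  [2, 0, 0, 0, 0]
  [0, 4, 1, 0, 0]
  [0, 0, 4, 1, 0]
  [0, 0, 0, 4, 0]
  [0, 0, 0, 0, 4]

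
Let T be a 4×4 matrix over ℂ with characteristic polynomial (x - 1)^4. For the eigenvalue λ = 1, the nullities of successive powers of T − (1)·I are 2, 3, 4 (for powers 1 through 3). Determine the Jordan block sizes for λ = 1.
Block sizes for λ = 1: [3, 1]

From the dimensions of kernels of powers, the number of Jordan blocks of size at least j is d_j − d_{j−1} where d_j = dim ker(N^j) (with d_0 = 0). Computing the differences gives [2, 1, 1].
The number of blocks of size exactly k is (#blocks of size ≥ k) − (#blocks of size ≥ k + 1), so the partition is: 1 block(s) of size 1, 1 block(s) of size 3.
In nonincreasing order the block sizes are [3, 1].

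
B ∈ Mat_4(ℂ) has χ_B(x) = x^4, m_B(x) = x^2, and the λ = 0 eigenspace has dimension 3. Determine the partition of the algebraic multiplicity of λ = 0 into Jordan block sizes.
Block sizes for λ = 0: [2, 1, 1]

Step 1 — from the characteristic polynomial, algebraic multiplicity of λ = 0 is 4. From dim ker(B − (0)·I) = 3, there are exactly 3 Jordan blocks for λ = 0.
Step 2 — from the minimal polynomial, the factor (x − 0)^2 tells us the largest block for λ = 0 has size 2.
Step 3 — with total size 4, 3 blocks, and largest block 2, the block sizes (in nonincreasing order) are [2, 1, 1].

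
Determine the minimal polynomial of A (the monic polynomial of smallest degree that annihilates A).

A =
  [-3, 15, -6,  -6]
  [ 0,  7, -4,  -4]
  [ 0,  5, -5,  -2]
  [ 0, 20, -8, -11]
x^2 + 6*x + 9

The characteristic polynomial is χ_A(x) = (x + 3)^4, so the eigenvalues are known. The minimal polynomial is
  m_A(x) = Π_λ (x − λ)^{k_λ}
where k_λ is the size of the *largest* Jordan block for λ (equivalently, the smallest k with (A − λI)^k v = 0 for every generalised eigenvector v of λ).

  λ = -3: largest Jordan block has size 2, contributing (x + 3)^2

So m_A(x) = (x + 3)^2 = x^2 + 6*x + 9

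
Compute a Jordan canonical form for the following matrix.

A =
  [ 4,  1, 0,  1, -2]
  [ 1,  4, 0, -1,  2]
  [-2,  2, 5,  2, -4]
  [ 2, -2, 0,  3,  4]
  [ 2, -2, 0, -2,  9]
J_2(5) ⊕ J_1(5) ⊕ J_1(5) ⊕ J_1(5)

The characteristic polynomial is
  det(x·I − A) = x^5 - 25*x^4 + 250*x^3 - 1250*x^2 + 3125*x - 3125 = (x - 5)^5

Eigenvalues and multiplicities (the geometric multiplicity of λ is n − rank(A − λI), which equals the number of Jordan blocks for λ):
  λ = 5: algebraic multiplicity = 5, geometric multiplicity = 4

Determining the block sizes for each eigenvalue:
  λ = 5: 4 blocks summing to 5 forces exactly one block of size 2 and the rest size 1 → block sizes [2, 1, 1, 1]

Assembling the blocks gives a Jordan form
J =
  [5, 1, 0, 0, 0]
  [0, 5, 0, 0, 0]
  [0, 0, 5, 0, 0]
  [0, 0, 0, 5, 0]
  [0, 0, 0, 0, 5]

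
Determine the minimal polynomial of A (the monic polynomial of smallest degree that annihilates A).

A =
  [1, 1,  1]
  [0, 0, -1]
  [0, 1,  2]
x^2 - 2*x + 1

The characteristic polynomial is χ_A(x) = (x - 1)^3, so the eigenvalues are known. The minimal polynomial is
  m_A(x) = Π_λ (x − λ)^{k_λ}
where k_λ is the size of the *largest* Jordan block for λ (equivalently, the smallest k with (A − λI)^k v = 0 for every generalised eigenvector v of λ).

  λ = 1: largest Jordan block has size 2, contributing (x − 1)^2

So m_A(x) = (x - 1)^2 = x^2 - 2*x + 1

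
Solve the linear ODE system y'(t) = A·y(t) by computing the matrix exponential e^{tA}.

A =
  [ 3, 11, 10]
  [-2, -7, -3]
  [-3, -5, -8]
e^{tA} =
  [-3*t^2*exp(-4*t)/2 + 7*t*exp(-4*t) + exp(-4*t), -3*t^2*exp(-4*t) + 11*t*exp(-4*t), -3*t^2*exp(-4*t)/2 + 10*t*exp(-4*t)]
  [t^2*exp(-4*t)/2 - 2*t*exp(-4*t), t^2*exp(-4*t) - 3*t*exp(-4*t) + exp(-4*t), t^2*exp(-4*t)/2 - 3*t*exp(-4*t)]
  [t^2*exp(-4*t)/2 - 3*t*exp(-4*t), t^2*exp(-4*t) - 5*t*exp(-4*t), t^2*exp(-4*t)/2 - 4*t*exp(-4*t) + exp(-4*t)]

Strategy: write A = P · J · P⁻¹ where J is a Jordan canonical form, so e^{tA} = P · e^{tJ} · P⁻¹, and e^{tJ} can be computed block-by-block.

A has Jordan form
J =
  [-4,  1,  0]
  [ 0, -4,  1]
  [ 0,  0, -4]
(up to reordering of blocks).

Per-block formulas:
  For a 3×3 Jordan block J_3(-4): exp(t · J_3(-4)) = e^(-4t)·(I + t·N + (t^2/2)·N^2), where N is the 3×3 nilpotent shift.

After assembling e^{tJ} and conjugating by P, we get:

e^{tA} =
  [-3*t^2*exp(-4*t)/2 + 7*t*exp(-4*t) + exp(-4*t), -3*t^2*exp(-4*t) + 11*t*exp(-4*t), -3*t^2*exp(-4*t)/2 + 10*t*exp(-4*t)]
  [t^2*exp(-4*t)/2 - 2*t*exp(-4*t), t^2*exp(-4*t) - 3*t*exp(-4*t) + exp(-4*t), t^2*exp(-4*t)/2 - 3*t*exp(-4*t)]
  [t^2*exp(-4*t)/2 - 3*t*exp(-4*t), t^2*exp(-4*t) - 5*t*exp(-4*t), t^2*exp(-4*t)/2 - 4*t*exp(-4*t) + exp(-4*t)]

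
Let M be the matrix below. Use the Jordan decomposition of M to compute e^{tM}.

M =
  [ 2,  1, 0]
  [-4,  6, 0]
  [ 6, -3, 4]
e^{tM} =
  [-2*t*exp(4*t) + exp(4*t), t*exp(4*t), 0]
  [-4*t*exp(4*t), 2*t*exp(4*t) + exp(4*t), 0]
  [6*t*exp(4*t), -3*t*exp(4*t), exp(4*t)]

Strategy: write M = P · J · P⁻¹ where J is a Jordan canonical form, so e^{tM} = P · e^{tJ} · P⁻¹, and e^{tJ} can be computed block-by-block.

M has Jordan form
J =
  [4, 1, 0]
  [0, 4, 0]
  [0, 0, 4]
(up to reordering of blocks).

Per-block formulas:
  For a 1×1 block at λ = 4: exp(t · [4]) = [e^(4t)].
  For a 2×2 Jordan block J_2(4): exp(t · J_2(4)) = e^(4t)·(I + t·N), where N is the 2×2 nilpotent shift.

After assembling e^{tJ} and conjugating by P, we get:

e^{tM} =
  [-2*t*exp(4*t) + exp(4*t), t*exp(4*t), 0]
  [-4*t*exp(4*t), 2*t*exp(4*t) + exp(4*t), 0]
  [6*t*exp(4*t), -3*t*exp(4*t), exp(4*t)]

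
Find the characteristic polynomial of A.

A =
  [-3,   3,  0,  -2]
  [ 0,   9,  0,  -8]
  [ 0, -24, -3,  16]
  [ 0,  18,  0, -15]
x^4 + 12*x^3 + 54*x^2 + 108*x + 81

Expanding det(x·I − A) (e.g. by cofactor expansion or by noting that A is similar to its Jordan form J, which has the same characteristic polynomial as A) gives
  χ_A(x) = x^4 + 12*x^3 + 54*x^2 + 108*x + 81
which factors as (x + 3)^4. The eigenvalues (with algebraic multiplicities) are λ = -3 with multiplicity 4.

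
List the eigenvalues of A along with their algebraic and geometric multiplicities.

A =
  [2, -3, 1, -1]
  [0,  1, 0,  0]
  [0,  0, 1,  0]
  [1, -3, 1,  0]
λ = 1: alg = 4, geom = 3

Step 1 — factor the characteristic polynomial to read off the algebraic multiplicities:
  χ_A(x) = (x - 1)^4

Step 2 — compute geometric multiplicities via the rank-nullity identity g(λ) = n − rank(A − λI):
  rank(A − (1)·I) = 1, so dim ker(A − (1)·I) = n − 1 = 3

Summary:
  λ = 1: algebraic multiplicity = 4, geometric multiplicity = 3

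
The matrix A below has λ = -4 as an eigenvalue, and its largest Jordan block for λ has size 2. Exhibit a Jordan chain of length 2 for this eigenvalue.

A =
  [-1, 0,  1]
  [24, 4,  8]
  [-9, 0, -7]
A Jordan chain for λ = -4 of length 2:
v_1 = (3, 0, -9)ᵀ
v_2 = (1, -3, 0)ᵀ

Let N = A − (-4)·I. We want v_2 with N^2 v_2 = 0 but N^1 v_2 ≠ 0; then v_{j-1} := N · v_j for j = 2, …, 2.

Pick v_2 = (1, -3, 0)ᵀ.
Then v_1 = N · v_2 = (3, 0, -9)ᵀ.

Sanity check: (A − (-4)·I) v_1 = (0, 0, 0)ᵀ = 0. ✓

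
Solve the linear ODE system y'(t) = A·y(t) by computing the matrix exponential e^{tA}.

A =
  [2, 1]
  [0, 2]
e^{tA} =
  [exp(2*t), t*exp(2*t)]
  [0, exp(2*t)]

Strategy: write A = P · J · P⁻¹ where J is a Jordan canonical form, so e^{tA} = P · e^{tJ} · P⁻¹, and e^{tJ} can be computed block-by-block.

A has Jordan form
J =
  [2, 1]
  [0, 2]
(up to reordering of blocks).

Per-block formulas:
  For a 2×2 Jordan block J_2(2): exp(t · J_2(2)) = e^(2t)·(I + t·N), where N is the 2×2 nilpotent shift.

After assembling e^{tJ} and conjugating by P, we get:

e^{tA} =
  [exp(2*t), t*exp(2*t)]
  [0, exp(2*t)]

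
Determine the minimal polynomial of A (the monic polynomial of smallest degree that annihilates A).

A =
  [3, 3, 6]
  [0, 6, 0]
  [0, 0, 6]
x^2 - 9*x + 18

The characteristic polynomial is χ_A(x) = (x - 6)^2*(x - 3), so the eigenvalues are known. The minimal polynomial is
  m_A(x) = Π_λ (x − λ)^{k_λ}
where k_λ is the size of the *largest* Jordan block for λ (equivalently, the smallest k with (A − λI)^k v = 0 for every generalised eigenvector v of λ).

  λ = 3: largest Jordan block has size 1, contributing (x − 3)
  λ = 6: largest Jordan block has size 1, contributing (x − 6)

So m_A(x) = (x - 6)*(x - 3) = x^2 - 9*x + 18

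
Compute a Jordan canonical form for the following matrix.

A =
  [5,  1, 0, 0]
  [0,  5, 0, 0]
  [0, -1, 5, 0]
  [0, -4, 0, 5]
J_2(5) ⊕ J_1(5) ⊕ J_1(5)

The characteristic polynomial is
  det(x·I − A) = x^4 - 20*x^3 + 150*x^2 - 500*x + 625 = (x - 5)^4

Eigenvalues and multiplicities (the geometric multiplicity of λ is n − rank(A − λI), which equals the number of Jordan blocks for λ):
  λ = 5: algebraic multiplicity = 4, geometric multiplicity = 3

Determining the block sizes for each eigenvalue:
  λ = 5: 3 blocks summing to 4 forces exactly one block of size 2 and the rest size 1 → block sizes [2, 1, 1]

Assembling the blocks gives a Jordan form
J =
  [5, 1, 0, 0]
  [0, 5, 0, 0]
  [0, 0, 5, 0]
  [0, 0, 0, 5]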